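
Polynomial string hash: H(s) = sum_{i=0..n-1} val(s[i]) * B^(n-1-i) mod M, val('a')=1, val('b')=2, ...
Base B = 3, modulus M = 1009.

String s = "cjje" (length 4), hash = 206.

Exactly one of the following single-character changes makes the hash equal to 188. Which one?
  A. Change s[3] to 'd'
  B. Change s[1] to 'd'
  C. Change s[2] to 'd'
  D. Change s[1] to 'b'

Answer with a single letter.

Answer: C

Derivation:
Option A: s[3]='e'->'d', delta=(4-5)*3^0 mod 1009 = 1008, hash=206+1008 mod 1009 = 205
Option B: s[1]='j'->'d', delta=(4-10)*3^2 mod 1009 = 955, hash=206+955 mod 1009 = 152
Option C: s[2]='j'->'d', delta=(4-10)*3^1 mod 1009 = 991, hash=206+991 mod 1009 = 188 <-- target
Option D: s[1]='j'->'b', delta=(2-10)*3^2 mod 1009 = 937, hash=206+937 mod 1009 = 134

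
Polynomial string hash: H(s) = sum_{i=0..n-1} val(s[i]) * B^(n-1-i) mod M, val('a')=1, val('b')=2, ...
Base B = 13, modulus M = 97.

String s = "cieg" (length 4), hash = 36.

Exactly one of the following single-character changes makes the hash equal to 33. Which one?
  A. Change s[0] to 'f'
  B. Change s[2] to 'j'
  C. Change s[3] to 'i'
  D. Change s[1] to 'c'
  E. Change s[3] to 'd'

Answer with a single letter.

Answer: E

Derivation:
Option A: s[0]='c'->'f', delta=(6-3)*13^3 mod 97 = 92, hash=36+92 mod 97 = 31
Option B: s[2]='e'->'j', delta=(10-5)*13^1 mod 97 = 65, hash=36+65 mod 97 = 4
Option C: s[3]='g'->'i', delta=(9-7)*13^0 mod 97 = 2, hash=36+2 mod 97 = 38
Option D: s[1]='i'->'c', delta=(3-9)*13^2 mod 97 = 53, hash=36+53 mod 97 = 89
Option E: s[3]='g'->'d', delta=(4-7)*13^0 mod 97 = 94, hash=36+94 mod 97 = 33 <-- target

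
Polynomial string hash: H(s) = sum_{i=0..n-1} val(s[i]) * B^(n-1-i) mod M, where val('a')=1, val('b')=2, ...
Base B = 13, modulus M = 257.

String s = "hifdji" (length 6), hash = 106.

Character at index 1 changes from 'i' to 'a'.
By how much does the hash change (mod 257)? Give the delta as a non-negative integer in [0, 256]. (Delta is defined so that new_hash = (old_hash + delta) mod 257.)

Delta formula: (val(new) - val(old)) * B^(n-1-k) mod M
  val('a') - val('i') = 1 - 9 = -8
  B^(n-1-k) = 13^4 mod 257 = 34
  Delta = -8 * 34 mod 257 = 242

Answer: 242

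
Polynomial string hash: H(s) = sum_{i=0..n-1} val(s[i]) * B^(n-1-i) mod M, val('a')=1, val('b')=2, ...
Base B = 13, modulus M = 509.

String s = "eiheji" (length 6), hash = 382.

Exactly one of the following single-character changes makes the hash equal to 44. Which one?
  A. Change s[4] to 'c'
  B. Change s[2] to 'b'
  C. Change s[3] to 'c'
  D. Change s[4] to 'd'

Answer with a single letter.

Option A: s[4]='j'->'c', delta=(3-10)*13^1 mod 509 = 418, hash=382+418 mod 509 = 291
Option B: s[2]='h'->'b', delta=(2-8)*13^3 mod 509 = 52, hash=382+52 mod 509 = 434
Option C: s[3]='e'->'c', delta=(3-5)*13^2 mod 509 = 171, hash=382+171 mod 509 = 44 <-- target
Option D: s[4]='j'->'d', delta=(4-10)*13^1 mod 509 = 431, hash=382+431 mod 509 = 304

Answer: C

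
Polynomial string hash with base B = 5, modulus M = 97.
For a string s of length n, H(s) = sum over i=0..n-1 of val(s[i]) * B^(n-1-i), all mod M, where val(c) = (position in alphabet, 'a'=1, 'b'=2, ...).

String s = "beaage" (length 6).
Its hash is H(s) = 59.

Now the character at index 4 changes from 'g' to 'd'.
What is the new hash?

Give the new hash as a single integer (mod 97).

Answer: 44

Derivation:
val('g') = 7, val('d') = 4
Position k = 4, exponent = n-1-k = 1
B^1 mod M = 5^1 mod 97 = 5
Delta = (4 - 7) * 5 mod 97 = 82
New hash = (59 + 82) mod 97 = 44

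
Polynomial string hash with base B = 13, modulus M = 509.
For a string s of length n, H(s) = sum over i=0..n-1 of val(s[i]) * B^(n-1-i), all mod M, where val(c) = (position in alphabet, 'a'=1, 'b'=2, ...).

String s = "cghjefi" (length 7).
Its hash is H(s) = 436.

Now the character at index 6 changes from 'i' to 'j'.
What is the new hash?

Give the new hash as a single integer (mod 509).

val('i') = 9, val('j') = 10
Position k = 6, exponent = n-1-k = 0
B^0 mod M = 13^0 mod 509 = 1
Delta = (10 - 9) * 1 mod 509 = 1
New hash = (436 + 1) mod 509 = 437

Answer: 437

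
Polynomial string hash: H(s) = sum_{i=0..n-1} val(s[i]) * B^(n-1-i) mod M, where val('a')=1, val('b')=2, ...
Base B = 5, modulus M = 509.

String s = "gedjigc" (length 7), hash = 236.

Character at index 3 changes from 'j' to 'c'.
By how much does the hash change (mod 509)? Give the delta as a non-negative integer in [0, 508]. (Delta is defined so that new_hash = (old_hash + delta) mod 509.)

Delta formula: (val(new) - val(old)) * B^(n-1-k) mod M
  val('c') - val('j') = 3 - 10 = -7
  B^(n-1-k) = 5^3 mod 509 = 125
  Delta = -7 * 125 mod 509 = 143

Answer: 143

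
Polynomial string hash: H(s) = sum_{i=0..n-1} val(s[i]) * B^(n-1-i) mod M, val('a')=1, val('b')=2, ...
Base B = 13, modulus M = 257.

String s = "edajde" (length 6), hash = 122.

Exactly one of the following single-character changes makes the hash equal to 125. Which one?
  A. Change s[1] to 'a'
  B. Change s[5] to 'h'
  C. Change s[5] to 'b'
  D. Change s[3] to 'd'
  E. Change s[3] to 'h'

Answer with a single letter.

Answer: B

Derivation:
Option A: s[1]='d'->'a', delta=(1-4)*13^4 mod 257 = 155, hash=122+155 mod 257 = 20
Option B: s[5]='e'->'h', delta=(8-5)*13^0 mod 257 = 3, hash=122+3 mod 257 = 125 <-- target
Option C: s[5]='e'->'b', delta=(2-5)*13^0 mod 257 = 254, hash=122+254 mod 257 = 119
Option D: s[3]='j'->'d', delta=(4-10)*13^2 mod 257 = 14, hash=122+14 mod 257 = 136
Option E: s[3]='j'->'h', delta=(8-10)*13^2 mod 257 = 176, hash=122+176 mod 257 = 41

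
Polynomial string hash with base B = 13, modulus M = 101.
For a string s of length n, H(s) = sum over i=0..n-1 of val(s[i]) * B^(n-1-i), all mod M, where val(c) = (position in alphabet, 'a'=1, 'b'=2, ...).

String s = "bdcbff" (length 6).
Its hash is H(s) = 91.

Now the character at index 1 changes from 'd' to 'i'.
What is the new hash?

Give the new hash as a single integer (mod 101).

val('d') = 4, val('i') = 9
Position k = 1, exponent = n-1-k = 4
B^4 mod M = 13^4 mod 101 = 79
Delta = (9 - 4) * 79 mod 101 = 92
New hash = (91 + 92) mod 101 = 82

Answer: 82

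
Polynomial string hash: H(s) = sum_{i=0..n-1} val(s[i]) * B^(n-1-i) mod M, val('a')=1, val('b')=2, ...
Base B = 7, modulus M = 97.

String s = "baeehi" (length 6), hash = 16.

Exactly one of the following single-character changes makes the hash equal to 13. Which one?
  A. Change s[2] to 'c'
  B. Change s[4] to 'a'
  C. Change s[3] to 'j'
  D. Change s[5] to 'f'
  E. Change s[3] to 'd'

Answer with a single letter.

Answer: D

Derivation:
Option A: s[2]='e'->'c', delta=(3-5)*7^3 mod 97 = 90, hash=16+90 mod 97 = 9
Option B: s[4]='h'->'a', delta=(1-8)*7^1 mod 97 = 48, hash=16+48 mod 97 = 64
Option C: s[3]='e'->'j', delta=(10-5)*7^2 mod 97 = 51, hash=16+51 mod 97 = 67
Option D: s[5]='i'->'f', delta=(6-9)*7^0 mod 97 = 94, hash=16+94 mod 97 = 13 <-- target
Option E: s[3]='e'->'d', delta=(4-5)*7^2 mod 97 = 48, hash=16+48 mod 97 = 64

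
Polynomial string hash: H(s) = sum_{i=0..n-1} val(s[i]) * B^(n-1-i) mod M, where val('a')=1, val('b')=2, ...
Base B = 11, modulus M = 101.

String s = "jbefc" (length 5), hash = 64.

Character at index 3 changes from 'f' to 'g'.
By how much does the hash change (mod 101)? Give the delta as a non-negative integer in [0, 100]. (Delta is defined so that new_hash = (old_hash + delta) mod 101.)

Delta formula: (val(new) - val(old)) * B^(n-1-k) mod M
  val('g') - val('f') = 7 - 6 = 1
  B^(n-1-k) = 11^1 mod 101 = 11
  Delta = 1 * 11 mod 101 = 11

Answer: 11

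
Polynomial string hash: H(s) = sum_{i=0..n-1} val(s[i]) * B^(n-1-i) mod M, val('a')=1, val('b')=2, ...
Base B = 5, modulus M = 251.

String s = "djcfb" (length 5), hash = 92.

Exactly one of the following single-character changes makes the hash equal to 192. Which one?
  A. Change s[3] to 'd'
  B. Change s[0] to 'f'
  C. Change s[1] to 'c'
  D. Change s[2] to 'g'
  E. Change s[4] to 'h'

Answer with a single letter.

Answer: D

Derivation:
Option A: s[3]='f'->'d', delta=(4-6)*5^1 mod 251 = 241, hash=92+241 mod 251 = 82
Option B: s[0]='d'->'f', delta=(6-4)*5^4 mod 251 = 246, hash=92+246 mod 251 = 87
Option C: s[1]='j'->'c', delta=(3-10)*5^3 mod 251 = 129, hash=92+129 mod 251 = 221
Option D: s[2]='c'->'g', delta=(7-3)*5^2 mod 251 = 100, hash=92+100 mod 251 = 192 <-- target
Option E: s[4]='b'->'h', delta=(8-2)*5^0 mod 251 = 6, hash=92+6 mod 251 = 98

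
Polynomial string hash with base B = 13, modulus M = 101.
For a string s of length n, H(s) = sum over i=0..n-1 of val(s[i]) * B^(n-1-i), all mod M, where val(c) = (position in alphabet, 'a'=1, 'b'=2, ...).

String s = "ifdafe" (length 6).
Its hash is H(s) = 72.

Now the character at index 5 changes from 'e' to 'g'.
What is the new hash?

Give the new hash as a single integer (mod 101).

val('e') = 5, val('g') = 7
Position k = 5, exponent = n-1-k = 0
B^0 mod M = 13^0 mod 101 = 1
Delta = (7 - 5) * 1 mod 101 = 2
New hash = (72 + 2) mod 101 = 74

Answer: 74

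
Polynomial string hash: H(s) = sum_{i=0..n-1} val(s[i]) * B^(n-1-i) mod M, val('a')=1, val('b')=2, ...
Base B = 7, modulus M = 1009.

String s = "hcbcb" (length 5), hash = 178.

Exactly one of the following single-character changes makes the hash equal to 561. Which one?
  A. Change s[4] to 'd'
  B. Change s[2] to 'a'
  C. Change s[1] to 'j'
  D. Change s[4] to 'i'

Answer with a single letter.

Answer: C

Derivation:
Option A: s[4]='b'->'d', delta=(4-2)*7^0 mod 1009 = 2, hash=178+2 mod 1009 = 180
Option B: s[2]='b'->'a', delta=(1-2)*7^2 mod 1009 = 960, hash=178+960 mod 1009 = 129
Option C: s[1]='c'->'j', delta=(10-3)*7^3 mod 1009 = 383, hash=178+383 mod 1009 = 561 <-- target
Option D: s[4]='b'->'i', delta=(9-2)*7^0 mod 1009 = 7, hash=178+7 mod 1009 = 185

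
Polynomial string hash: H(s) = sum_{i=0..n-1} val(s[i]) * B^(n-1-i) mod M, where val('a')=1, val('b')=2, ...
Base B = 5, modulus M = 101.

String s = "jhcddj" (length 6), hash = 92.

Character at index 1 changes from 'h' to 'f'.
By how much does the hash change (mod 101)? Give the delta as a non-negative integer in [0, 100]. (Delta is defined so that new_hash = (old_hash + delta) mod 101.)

Answer: 63

Derivation:
Delta formula: (val(new) - val(old)) * B^(n-1-k) mod M
  val('f') - val('h') = 6 - 8 = -2
  B^(n-1-k) = 5^4 mod 101 = 19
  Delta = -2 * 19 mod 101 = 63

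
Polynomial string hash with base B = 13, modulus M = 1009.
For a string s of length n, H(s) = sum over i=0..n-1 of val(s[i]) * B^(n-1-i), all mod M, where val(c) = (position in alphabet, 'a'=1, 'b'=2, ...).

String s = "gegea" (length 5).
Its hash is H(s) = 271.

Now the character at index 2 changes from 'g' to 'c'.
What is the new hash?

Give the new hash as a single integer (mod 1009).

val('g') = 7, val('c') = 3
Position k = 2, exponent = n-1-k = 2
B^2 mod M = 13^2 mod 1009 = 169
Delta = (3 - 7) * 169 mod 1009 = 333
New hash = (271 + 333) mod 1009 = 604

Answer: 604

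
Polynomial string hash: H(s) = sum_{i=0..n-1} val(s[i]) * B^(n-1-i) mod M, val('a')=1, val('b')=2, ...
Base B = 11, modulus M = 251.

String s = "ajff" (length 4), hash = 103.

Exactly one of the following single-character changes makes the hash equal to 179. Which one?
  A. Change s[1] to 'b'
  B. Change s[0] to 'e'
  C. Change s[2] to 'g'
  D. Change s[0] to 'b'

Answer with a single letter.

Answer: D

Derivation:
Option A: s[1]='j'->'b', delta=(2-10)*11^2 mod 251 = 36, hash=103+36 mod 251 = 139
Option B: s[0]='a'->'e', delta=(5-1)*11^3 mod 251 = 53, hash=103+53 mod 251 = 156
Option C: s[2]='f'->'g', delta=(7-6)*11^1 mod 251 = 11, hash=103+11 mod 251 = 114
Option D: s[0]='a'->'b', delta=(2-1)*11^3 mod 251 = 76, hash=103+76 mod 251 = 179 <-- target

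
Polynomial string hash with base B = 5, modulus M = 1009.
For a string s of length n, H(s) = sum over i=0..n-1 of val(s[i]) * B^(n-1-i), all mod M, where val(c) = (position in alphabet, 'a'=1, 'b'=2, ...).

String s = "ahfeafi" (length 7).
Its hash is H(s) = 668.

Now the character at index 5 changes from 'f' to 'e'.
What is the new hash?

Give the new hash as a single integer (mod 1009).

val('f') = 6, val('e') = 5
Position k = 5, exponent = n-1-k = 1
B^1 mod M = 5^1 mod 1009 = 5
Delta = (5 - 6) * 5 mod 1009 = 1004
New hash = (668 + 1004) mod 1009 = 663

Answer: 663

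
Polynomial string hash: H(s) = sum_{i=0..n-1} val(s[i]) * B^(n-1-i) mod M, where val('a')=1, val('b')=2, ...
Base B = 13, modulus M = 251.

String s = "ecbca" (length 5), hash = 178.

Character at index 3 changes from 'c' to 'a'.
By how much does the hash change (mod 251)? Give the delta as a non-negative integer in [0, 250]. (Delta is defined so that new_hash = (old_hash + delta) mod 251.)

Delta formula: (val(new) - val(old)) * B^(n-1-k) mod M
  val('a') - val('c') = 1 - 3 = -2
  B^(n-1-k) = 13^1 mod 251 = 13
  Delta = -2 * 13 mod 251 = 225

Answer: 225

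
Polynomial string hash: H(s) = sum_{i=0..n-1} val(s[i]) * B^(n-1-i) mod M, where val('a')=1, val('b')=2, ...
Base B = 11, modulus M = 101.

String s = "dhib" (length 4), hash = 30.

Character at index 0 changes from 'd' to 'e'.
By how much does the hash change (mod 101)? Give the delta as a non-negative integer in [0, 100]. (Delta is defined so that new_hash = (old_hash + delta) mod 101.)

Delta formula: (val(new) - val(old)) * B^(n-1-k) mod M
  val('e') - val('d') = 5 - 4 = 1
  B^(n-1-k) = 11^3 mod 101 = 18
  Delta = 1 * 18 mod 101 = 18

Answer: 18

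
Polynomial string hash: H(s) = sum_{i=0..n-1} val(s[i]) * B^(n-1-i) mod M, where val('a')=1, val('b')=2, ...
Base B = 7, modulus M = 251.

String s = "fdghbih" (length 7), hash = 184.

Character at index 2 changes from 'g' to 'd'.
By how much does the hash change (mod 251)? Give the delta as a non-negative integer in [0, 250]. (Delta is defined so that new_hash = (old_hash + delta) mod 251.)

Delta formula: (val(new) - val(old)) * B^(n-1-k) mod M
  val('d') - val('g') = 4 - 7 = -3
  B^(n-1-k) = 7^4 mod 251 = 142
  Delta = -3 * 142 mod 251 = 76

Answer: 76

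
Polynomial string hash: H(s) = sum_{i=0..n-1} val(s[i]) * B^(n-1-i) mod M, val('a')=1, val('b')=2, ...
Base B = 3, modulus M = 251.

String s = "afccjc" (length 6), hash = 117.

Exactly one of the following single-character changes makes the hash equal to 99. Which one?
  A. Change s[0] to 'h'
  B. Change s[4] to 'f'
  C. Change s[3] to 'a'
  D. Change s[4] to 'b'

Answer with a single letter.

Option A: s[0]='a'->'h', delta=(8-1)*3^5 mod 251 = 195, hash=117+195 mod 251 = 61
Option B: s[4]='j'->'f', delta=(6-10)*3^1 mod 251 = 239, hash=117+239 mod 251 = 105
Option C: s[3]='c'->'a', delta=(1-3)*3^2 mod 251 = 233, hash=117+233 mod 251 = 99 <-- target
Option D: s[4]='j'->'b', delta=(2-10)*3^1 mod 251 = 227, hash=117+227 mod 251 = 93

Answer: C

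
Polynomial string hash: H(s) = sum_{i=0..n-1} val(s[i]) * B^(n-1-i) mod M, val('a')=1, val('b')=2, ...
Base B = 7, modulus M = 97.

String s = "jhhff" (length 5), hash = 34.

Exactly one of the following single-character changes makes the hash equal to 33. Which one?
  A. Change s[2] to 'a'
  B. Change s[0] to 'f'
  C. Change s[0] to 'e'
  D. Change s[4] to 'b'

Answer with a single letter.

Answer: B

Derivation:
Option A: s[2]='h'->'a', delta=(1-8)*7^2 mod 97 = 45, hash=34+45 mod 97 = 79
Option B: s[0]='j'->'f', delta=(6-10)*7^4 mod 97 = 96, hash=34+96 mod 97 = 33 <-- target
Option C: s[0]='j'->'e', delta=(5-10)*7^4 mod 97 = 23, hash=34+23 mod 97 = 57
Option D: s[4]='f'->'b', delta=(2-6)*7^0 mod 97 = 93, hash=34+93 mod 97 = 30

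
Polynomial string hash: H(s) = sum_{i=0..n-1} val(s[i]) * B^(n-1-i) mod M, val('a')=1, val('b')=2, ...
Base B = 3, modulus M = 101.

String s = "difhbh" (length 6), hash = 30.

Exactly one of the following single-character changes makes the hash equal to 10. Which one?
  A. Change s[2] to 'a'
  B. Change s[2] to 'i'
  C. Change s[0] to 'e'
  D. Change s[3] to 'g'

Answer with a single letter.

Option A: s[2]='f'->'a', delta=(1-6)*3^3 mod 101 = 67, hash=30+67 mod 101 = 97
Option B: s[2]='f'->'i', delta=(9-6)*3^3 mod 101 = 81, hash=30+81 mod 101 = 10 <-- target
Option C: s[0]='d'->'e', delta=(5-4)*3^5 mod 101 = 41, hash=30+41 mod 101 = 71
Option D: s[3]='h'->'g', delta=(7-8)*3^2 mod 101 = 92, hash=30+92 mod 101 = 21

Answer: B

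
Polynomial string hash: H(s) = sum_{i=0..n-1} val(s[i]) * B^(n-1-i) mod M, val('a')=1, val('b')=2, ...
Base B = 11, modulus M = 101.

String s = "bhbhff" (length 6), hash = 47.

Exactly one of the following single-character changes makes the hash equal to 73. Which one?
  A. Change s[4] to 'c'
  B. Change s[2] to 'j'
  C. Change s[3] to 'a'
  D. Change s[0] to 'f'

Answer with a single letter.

Option A: s[4]='f'->'c', delta=(3-6)*11^1 mod 101 = 68, hash=47+68 mod 101 = 14
Option B: s[2]='b'->'j', delta=(10-2)*11^3 mod 101 = 43, hash=47+43 mod 101 = 90
Option C: s[3]='h'->'a', delta=(1-8)*11^2 mod 101 = 62, hash=47+62 mod 101 = 8
Option D: s[0]='b'->'f', delta=(6-2)*11^5 mod 101 = 26, hash=47+26 mod 101 = 73 <-- target

Answer: D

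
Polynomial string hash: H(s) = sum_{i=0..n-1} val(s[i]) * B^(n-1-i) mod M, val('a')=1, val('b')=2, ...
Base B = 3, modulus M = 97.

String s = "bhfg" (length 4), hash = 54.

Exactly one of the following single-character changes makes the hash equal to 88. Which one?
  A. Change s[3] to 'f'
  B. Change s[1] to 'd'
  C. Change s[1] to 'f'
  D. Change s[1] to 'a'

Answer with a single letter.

Answer: D

Derivation:
Option A: s[3]='g'->'f', delta=(6-7)*3^0 mod 97 = 96, hash=54+96 mod 97 = 53
Option B: s[1]='h'->'d', delta=(4-8)*3^2 mod 97 = 61, hash=54+61 mod 97 = 18
Option C: s[1]='h'->'f', delta=(6-8)*3^2 mod 97 = 79, hash=54+79 mod 97 = 36
Option D: s[1]='h'->'a', delta=(1-8)*3^2 mod 97 = 34, hash=54+34 mod 97 = 88 <-- target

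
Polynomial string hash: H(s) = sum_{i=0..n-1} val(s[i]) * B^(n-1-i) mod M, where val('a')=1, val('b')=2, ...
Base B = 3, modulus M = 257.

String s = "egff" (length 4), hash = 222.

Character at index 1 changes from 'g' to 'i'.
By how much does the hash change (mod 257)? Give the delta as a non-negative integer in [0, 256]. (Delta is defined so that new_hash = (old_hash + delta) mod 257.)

Delta formula: (val(new) - val(old)) * B^(n-1-k) mod M
  val('i') - val('g') = 9 - 7 = 2
  B^(n-1-k) = 3^2 mod 257 = 9
  Delta = 2 * 9 mod 257 = 18

Answer: 18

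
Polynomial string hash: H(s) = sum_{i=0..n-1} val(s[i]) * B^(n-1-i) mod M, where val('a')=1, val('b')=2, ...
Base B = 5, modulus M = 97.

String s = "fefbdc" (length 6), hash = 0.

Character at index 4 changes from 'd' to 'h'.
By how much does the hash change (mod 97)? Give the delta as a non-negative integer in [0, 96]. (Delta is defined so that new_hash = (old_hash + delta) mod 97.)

Answer: 20

Derivation:
Delta formula: (val(new) - val(old)) * B^(n-1-k) mod M
  val('h') - val('d') = 8 - 4 = 4
  B^(n-1-k) = 5^1 mod 97 = 5
  Delta = 4 * 5 mod 97 = 20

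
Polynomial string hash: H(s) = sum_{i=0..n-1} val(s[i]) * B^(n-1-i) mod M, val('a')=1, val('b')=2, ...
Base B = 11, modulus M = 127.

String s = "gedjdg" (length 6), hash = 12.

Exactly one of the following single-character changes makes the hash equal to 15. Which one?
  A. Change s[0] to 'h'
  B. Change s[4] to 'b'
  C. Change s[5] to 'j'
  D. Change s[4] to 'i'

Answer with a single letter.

Option A: s[0]='g'->'h', delta=(8-7)*11^5 mod 127 = 15, hash=12+15 mod 127 = 27
Option B: s[4]='d'->'b', delta=(2-4)*11^1 mod 127 = 105, hash=12+105 mod 127 = 117
Option C: s[5]='g'->'j', delta=(10-7)*11^0 mod 127 = 3, hash=12+3 mod 127 = 15 <-- target
Option D: s[4]='d'->'i', delta=(9-4)*11^1 mod 127 = 55, hash=12+55 mod 127 = 67

Answer: C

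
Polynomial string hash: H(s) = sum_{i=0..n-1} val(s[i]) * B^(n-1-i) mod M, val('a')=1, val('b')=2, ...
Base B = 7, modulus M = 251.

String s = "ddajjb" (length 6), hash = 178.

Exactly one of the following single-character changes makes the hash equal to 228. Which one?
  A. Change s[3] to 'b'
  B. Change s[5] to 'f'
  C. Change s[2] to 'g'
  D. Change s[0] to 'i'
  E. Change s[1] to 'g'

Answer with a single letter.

Answer: C

Derivation:
Option A: s[3]='j'->'b', delta=(2-10)*7^2 mod 251 = 110, hash=178+110 mod 251 = 37
Option B: s[5]='b'->'f', delta=(6-2)*7^0 mod 251 = 4, hash=178+4 mod 251 = 182
Option C: s[2]='a'->'g', delta=(7-1)*7^3 mod 251 = 50, hash=178+50 mod 251 = 228 <-- target
Option D: s[0]='d'->'i', delta=(9-4)*7^5 mod 251 = 201, hash=178+201 mod 251 = 128
Option E: s[1]='d'->'g', delta=(7-4)*7^4 mod 251 = 175, hash=178+175 mod 251 = 102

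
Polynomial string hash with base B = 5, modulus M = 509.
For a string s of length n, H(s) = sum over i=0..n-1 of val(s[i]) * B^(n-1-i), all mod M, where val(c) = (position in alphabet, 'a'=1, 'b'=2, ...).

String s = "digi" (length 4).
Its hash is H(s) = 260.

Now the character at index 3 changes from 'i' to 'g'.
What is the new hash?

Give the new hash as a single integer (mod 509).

val('i') = 9, val('g') = 7
Position k = 3, exponent = n-1-k = 0
B^0 mod M = 5^0 mod 509 = 1
Delta = (7 - 9) * 1 mod 509 = 507
New hash = (260 + 507) mod 509 = 258

Answer: 258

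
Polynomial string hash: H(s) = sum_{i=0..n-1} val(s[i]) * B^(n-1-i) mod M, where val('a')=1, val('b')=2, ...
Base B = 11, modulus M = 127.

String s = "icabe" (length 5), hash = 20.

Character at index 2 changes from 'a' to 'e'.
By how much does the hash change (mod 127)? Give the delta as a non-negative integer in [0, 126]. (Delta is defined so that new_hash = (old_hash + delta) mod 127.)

Answer: 103

Derivation:
Delta formula: (val(new) - val(old)) * B^(n-1-k) mod M
  val('e') - val('a') = 5 - 1 = 4
  B^(n-1-k) = 11^2 mod 127 = 121
  Delta = 4 * 121 mod 127 = 103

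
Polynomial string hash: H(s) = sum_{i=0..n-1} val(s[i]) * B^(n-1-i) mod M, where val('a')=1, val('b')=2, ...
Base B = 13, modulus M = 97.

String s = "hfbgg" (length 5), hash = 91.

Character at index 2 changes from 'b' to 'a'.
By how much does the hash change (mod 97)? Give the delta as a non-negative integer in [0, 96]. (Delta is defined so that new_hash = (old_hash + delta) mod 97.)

Delta formula: (val(new) - val(old)) * B^(n-1-k) mod M
  val('a') - val('b') = 1 - 2 = -1
  B^(n-1-k) = 13^2 mod 97 = 72
  Delta = -1 * 72 mod 97 = 25

Answer: 25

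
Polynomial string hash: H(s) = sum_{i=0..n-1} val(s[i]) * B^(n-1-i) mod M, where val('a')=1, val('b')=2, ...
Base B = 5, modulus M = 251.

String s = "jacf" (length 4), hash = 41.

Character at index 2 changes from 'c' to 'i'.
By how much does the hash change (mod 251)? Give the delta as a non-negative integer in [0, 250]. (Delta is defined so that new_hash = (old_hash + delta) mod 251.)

Answer: 30

Derivation:
Delta formula: (val(new) - val(old)) * B^(n-1-k) mod M
  val('i') - val('c') = 9 - 3 = 6
  B^(n-1-k) = 5^1 mod 251 = 5
  Delta = 6 * 5 mod 251 = 30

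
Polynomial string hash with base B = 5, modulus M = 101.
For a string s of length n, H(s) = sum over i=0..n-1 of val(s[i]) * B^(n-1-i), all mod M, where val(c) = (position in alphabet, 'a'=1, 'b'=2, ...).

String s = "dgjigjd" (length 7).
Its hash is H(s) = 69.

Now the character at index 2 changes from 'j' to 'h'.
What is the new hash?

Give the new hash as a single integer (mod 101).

Answer: 31

Derivation:
val('j') = 10, val('h') = 8
Position k = 2, exponent = n-1-k = 4
B^4 mod M = 5^4 mod 101 = 19
Delta = (8 - 10) * 19 mod 101 = 63
New hash = (69 + 63) mod 101 = 31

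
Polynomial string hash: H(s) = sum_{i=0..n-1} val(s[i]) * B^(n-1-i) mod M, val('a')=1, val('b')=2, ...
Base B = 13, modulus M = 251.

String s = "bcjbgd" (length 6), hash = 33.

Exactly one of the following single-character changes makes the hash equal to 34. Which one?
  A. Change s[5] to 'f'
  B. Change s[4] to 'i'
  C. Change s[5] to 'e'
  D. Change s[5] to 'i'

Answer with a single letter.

Option A: s[5]='d'->'f', delta=(6-4)*13^0 mod 251 = 2, hash=33+2 mod 251 = 35
Option B: s[4]='g'->'i', delta=(9-7)*13^1 mod 251 = 26, hash=33+26 mod 251 = 59
Option C: s[5]='d'->'e', delta=(5-4)*13^0 mod 251 = 1, hash=33+1 mod 251 = 34 <-- target
Option D: s[5]='d'->'i', delta=(9-4)*13^0 mod 251 = 5, hash=33+5 mod 251 = 38

Answer: C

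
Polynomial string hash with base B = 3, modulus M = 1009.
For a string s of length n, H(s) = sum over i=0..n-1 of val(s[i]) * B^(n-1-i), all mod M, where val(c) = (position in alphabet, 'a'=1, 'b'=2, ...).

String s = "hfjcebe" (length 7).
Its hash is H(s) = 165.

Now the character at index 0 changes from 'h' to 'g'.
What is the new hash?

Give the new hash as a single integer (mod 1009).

Answer: 445

Derivation:
val('h') = 8, val('g') = 7
Position k = 0, exponent = n-1-k = 6
B^6 mod M = 3^6 mod 1009 = 729
Delta = (7 - 8) * 729 mod 1009 = 280
New hash = (165 + 280) mod 1009 = 445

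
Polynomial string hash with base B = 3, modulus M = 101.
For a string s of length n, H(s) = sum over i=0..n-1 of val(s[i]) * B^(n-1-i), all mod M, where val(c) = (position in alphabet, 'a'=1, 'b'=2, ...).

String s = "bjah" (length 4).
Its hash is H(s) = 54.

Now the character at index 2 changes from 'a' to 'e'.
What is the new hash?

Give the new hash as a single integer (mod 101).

Answer: 66

Derivation:
val('a') = 1, val('e') = 5
Position k = 2, exponent = n-1-k = 1
B^1 mod M = 3^1 mod 101 = 3
Delta = (5 - 1) * 3 mod 101 = 12
New hash = (54 + 12) mod 101 = 66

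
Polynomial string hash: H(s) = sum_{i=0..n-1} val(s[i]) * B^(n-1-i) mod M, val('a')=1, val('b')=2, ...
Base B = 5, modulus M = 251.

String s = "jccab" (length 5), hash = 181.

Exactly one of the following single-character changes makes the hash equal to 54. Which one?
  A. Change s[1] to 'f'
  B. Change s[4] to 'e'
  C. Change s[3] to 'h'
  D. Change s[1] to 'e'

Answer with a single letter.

Answer: A

Derivation:
Option A: s[1]='c'->'f', delta=(6-3)*5^3 mod 251 = 124, hash=181+124 mod 251 = 54 <-- target
Option B: s[4]='b'->'e', delta=(5-2)*5^0 mod 251 = 3, hash=181+3 mod 251 = 184
Option C: s[3]='a'->'h', delta=(8-1)*5^1 mod 251 = 35, hash=181+35 mod 251 = 216
Option D: s[1]='c'->'e', delta=(5-3)*5^3 mod 251 = 250, hash=181+250 mod 251 = 180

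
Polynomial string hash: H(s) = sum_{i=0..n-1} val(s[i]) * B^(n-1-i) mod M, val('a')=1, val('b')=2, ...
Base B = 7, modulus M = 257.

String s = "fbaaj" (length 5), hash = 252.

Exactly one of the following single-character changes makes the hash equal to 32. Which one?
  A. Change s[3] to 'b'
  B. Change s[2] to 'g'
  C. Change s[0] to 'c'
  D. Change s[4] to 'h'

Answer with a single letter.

Option A: s[3]='a'->'b', delta=(2-1)*7^1 mod 257 = 7, hash=252+7 mod 257 = 2
Option B: s[2]='a'->'g', delta=(7-1)*7^2 mod 257 = 37, hash=252+37 mod 257 = 32 <-- target
Option C: s[0]='f'->'c', delta=(3-6)*7^4 mod 257 = 250, hash=252+250 mod 257 = 245
Option D: s[4]='j'->'h', delta=(8-10)*7^0 mod 257 = 255, hash=252+255 mod 257 = 250

Answer: B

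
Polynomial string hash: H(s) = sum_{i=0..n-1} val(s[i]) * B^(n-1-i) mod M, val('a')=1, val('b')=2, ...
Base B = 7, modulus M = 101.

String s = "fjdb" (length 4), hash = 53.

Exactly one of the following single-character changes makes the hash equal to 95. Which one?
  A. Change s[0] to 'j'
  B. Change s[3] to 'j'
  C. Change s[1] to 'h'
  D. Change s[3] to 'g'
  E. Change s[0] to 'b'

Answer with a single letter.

Answer: E

Derivation:
Option A: s[0]='f'->'j', delta=(10-6)*7^3 mod 101 = 59, hash=53+59 mod 101 = 11
Option B: s[3]='b'->'j', delta=(10-2)*7^0 mod 101 = 8, hash=53+8 mod 101 = 61
Option C: s[1]='j'->'h', delta=(8-10)*7^2 mod 101 = 3, hash=53+3 mod 101 = 56
Option D: s[3]='b'->'g', delta=(7-2)*7^0 mod 101 = 5, hash=53+5 mod 101 = 58
Option E: s[0]='f'->'b', delta=(2-6)*7^3 mod 101 = 42, hash=53+42 mod 101 = 95 <-- target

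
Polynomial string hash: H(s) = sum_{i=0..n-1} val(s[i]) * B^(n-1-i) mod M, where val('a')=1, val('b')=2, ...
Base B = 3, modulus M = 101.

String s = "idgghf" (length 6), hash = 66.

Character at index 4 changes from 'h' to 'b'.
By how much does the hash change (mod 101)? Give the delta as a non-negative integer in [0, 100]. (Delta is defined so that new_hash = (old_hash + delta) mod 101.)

Answer: 83

Derivation:
Delta formula: (val(new) - val(old)) * B^(n-1-k) mod M
  val('b') - val('h') = 2 - 8 = -6
  B^(n-1-k) = 3^1 mod 101 = 3
  Delta = -6 * 3 mod 101 = 83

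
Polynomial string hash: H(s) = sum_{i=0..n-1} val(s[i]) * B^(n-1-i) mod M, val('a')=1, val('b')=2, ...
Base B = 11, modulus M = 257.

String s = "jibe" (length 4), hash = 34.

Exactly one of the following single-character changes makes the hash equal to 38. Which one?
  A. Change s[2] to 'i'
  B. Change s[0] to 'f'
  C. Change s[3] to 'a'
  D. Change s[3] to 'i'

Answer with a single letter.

Option A: s[2]='b'->'i', delta=(9-2)*11^1 mod 257 = 77, hash=34+77 mod 257 = 111
Option B: s[0]='j'->'f', delta=(6-10)*11^3 mod 257 = 73, hash=34+73 mod 257 = 107
Option C: s[3]='e'->'a', delta=(1-5)*11^0 mod 257 = 253, hash=34+253 mod 257 = 30
Option D: s[3]='e'->'i', delta=(9-5)*11^0 mod 257 = 4, hash=34+4 mod 257 = 38 <-- target

Answer: D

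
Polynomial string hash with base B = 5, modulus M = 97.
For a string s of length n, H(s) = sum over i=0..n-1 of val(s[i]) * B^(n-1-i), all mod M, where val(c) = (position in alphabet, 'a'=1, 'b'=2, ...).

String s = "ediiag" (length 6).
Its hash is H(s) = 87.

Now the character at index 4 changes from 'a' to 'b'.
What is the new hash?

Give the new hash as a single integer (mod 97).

val('a') = 1, val('b') = 2
Position k = 4, exponent = n-1-k = 1
B^1 mod M = 5^1 mod 97 = 5
Delta = (2 - 1) * 5 mod 97 = 5
New hash = (87 + 5) mod 97 = 92

Answer: 92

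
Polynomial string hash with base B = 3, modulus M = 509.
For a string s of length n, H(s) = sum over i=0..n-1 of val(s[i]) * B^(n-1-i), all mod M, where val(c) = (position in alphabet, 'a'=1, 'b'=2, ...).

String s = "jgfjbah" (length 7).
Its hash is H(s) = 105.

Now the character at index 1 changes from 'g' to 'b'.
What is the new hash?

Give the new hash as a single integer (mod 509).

val('g') = 7, val('b') = 2
Position k = 1, exponent = n-1-k = 5
B^5 mod M = 3^5 mod 509 = 243
Delta = (2 - 7) * 243 mod 509 = 312
New hash = (105 + 312) mod 509 = 417

Answer: 417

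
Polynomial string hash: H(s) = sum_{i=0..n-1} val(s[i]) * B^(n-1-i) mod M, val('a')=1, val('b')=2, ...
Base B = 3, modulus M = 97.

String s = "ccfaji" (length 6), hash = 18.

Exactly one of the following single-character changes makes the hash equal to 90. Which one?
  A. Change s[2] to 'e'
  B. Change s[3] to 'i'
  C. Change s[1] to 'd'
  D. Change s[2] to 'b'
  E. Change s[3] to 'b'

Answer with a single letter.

Option A: s[2]='f'->'e', delta=(5-6)*3^3 mod 97 = 70, hash=18+70 mod 97 = 88
Option B: s[3]='a'->'i', delta=(9-1)*3^2 mod 97 = 72, hash=18+72 mod 97 = 90 <-- target
Option C: s[1]='c'->'d', delta=(4-3)*3^4 mod 97 = 81, hash=18+81 mod 97 = 2
Option D: s[2]='f'->'b', delta=(2-6)*3^3 mod 97 = 86, hash=18+86 mod 97 = 7
Option E: s[3]='a'->'b', delta=(2-1)*3^2 mod 97 = 9, hash=18+9 mod 97 = 27

Answer: B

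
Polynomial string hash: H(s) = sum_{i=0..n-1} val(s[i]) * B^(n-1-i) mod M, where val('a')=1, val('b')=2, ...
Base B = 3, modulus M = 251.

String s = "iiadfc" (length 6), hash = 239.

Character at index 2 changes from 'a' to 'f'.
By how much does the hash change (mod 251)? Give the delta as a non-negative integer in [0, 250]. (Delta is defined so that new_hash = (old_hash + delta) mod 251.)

Delta formula: (val(new) - val(old)) * B^(n-1-k) mod M
  val('f') - val('a') = 6 - 1 = 5
  B^(n-1-k) = 3^3 mod 251 = 27
  Delta = 5 * 27 mod 251 = 135

Answer: 135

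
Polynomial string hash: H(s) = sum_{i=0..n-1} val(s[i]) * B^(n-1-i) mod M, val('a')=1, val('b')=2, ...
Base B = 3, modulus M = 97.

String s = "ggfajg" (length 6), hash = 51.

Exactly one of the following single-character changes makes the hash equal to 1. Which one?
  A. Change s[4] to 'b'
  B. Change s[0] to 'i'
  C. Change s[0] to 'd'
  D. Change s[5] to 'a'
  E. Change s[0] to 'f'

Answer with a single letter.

Option A: s[4]='j'->'b', delta=(2-10)*3^1 mod 97 = 73, hash=51+73 mod 97 = 27
Option B: s[0]='g'->'i', delta=(9-7)*3^5 mod 97 = 1, hash=51+1 mod 97 = 52
Option C: s[0]='g'->'d', delta=(4-7)*3^5 mod 97 = 47, hash=51+47 mod 97 = 1 <-- target
Option D: s[5]='g'->'a', delta=(1-7)*3^0 mod 97 = 91, hash=51+91 mod 97 = 45
Option E: s[0]='g'->'f', delta=(6-7)*3^5 mod 97 = 48, hash=51+48 mod 97 = 2

Answer: C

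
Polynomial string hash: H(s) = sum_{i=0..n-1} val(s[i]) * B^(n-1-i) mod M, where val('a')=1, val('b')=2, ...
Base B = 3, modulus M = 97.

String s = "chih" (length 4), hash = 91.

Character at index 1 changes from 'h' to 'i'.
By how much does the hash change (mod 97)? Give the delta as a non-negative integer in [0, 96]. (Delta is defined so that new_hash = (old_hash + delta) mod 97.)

Delta formula: (val(new) - val(old)) * B^(n-1-k) mod M
  val('i') - val('h') = 9 - 8 = 1
  B^(n-1-k) = 3^2 mod 97 = 9
  Delta = 1 * 9 mod 97 = 9

Answer: 9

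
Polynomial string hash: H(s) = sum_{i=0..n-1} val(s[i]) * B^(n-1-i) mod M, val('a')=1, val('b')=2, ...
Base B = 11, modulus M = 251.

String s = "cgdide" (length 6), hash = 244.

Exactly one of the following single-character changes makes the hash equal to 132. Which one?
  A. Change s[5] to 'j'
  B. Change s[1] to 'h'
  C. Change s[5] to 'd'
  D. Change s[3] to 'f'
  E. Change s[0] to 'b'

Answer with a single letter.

Answer: D

Derivation:
Option A: s[5]='e'->'j', delta=(10-5)*11^0 mod 251 = 5, hash=244+5 mod 251 = 249
Option B: s[1]='g'->'h', delta=(8-7)*11^4 mod 251 = 83, hash=244+83 mod 251 = 76
Option C: s[5]='e'->'d', delta=(4-5)*11^0 mod 251 = 250, hash=244+250 mod 251 = 243
Option D: s[3]='i'->'f', delta=(6-9)*11^2 mod 251 = 139, hash=244+139 mod 251 = 132 <-- target
Option E: s[0]='c'->'b', delta=(2-3)*11^5 mod 251 = 91, hash=244+91 mod 251 = 84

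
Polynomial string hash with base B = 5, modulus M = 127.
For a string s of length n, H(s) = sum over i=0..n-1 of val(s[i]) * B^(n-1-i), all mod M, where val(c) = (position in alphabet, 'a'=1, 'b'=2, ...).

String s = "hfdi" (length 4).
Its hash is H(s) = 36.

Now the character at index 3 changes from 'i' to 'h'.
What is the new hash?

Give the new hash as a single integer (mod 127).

Answer: 35

Derivation:
val('i') = 9, val('h') = 8
Position k = 3, exponent = n-1-k = 0
B^0 mod M = 5^0 mod 127 = 1
Delta = (8 - 9) * 1 mod 127 = 126
New hash = (36 + 126) mod 127 = 35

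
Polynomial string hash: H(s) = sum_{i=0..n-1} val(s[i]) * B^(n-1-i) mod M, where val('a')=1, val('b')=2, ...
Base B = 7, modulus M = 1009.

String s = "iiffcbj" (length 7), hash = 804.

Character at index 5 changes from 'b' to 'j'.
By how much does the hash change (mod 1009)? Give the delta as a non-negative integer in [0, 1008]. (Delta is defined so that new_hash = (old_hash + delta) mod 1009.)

Answer: 56

Derivation:
Delta formula: (val(new) - val(old)) * B^(n-1-k) mod M
  val('j') - val('b') = 10 - 2 = 8
  B^(n-1-k) = 7^1 mod 1009 = 7
  Delta = 8 * 7 mod 1009 = 56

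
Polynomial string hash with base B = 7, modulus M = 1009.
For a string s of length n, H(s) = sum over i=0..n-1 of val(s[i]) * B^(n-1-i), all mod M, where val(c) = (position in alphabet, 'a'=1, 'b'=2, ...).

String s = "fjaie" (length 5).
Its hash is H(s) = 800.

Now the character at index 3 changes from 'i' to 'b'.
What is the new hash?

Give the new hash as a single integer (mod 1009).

val('i') = 9, val('b') = 2
Position k = 3, exponent = n-1-k = 1
B^1 mod M = 7^1 mod 1009 = 7
Delta = (2 - 9) * 7 mod 1009 = 960
New hash = (800 + 960) mod 1009 = 751

Answer: 751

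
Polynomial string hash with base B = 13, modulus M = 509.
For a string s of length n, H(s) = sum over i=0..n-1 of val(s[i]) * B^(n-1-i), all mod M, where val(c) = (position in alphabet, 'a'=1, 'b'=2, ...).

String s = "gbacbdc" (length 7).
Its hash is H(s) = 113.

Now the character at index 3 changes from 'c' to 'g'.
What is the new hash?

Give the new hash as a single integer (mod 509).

val('c') = 3, val('g') = 7
Position k = 3, exponent = n-1-k = 3
B^3 mod M = 13^3 mod 509 = 161
Delta = (7 - 3) * 161 mod 509 = 135
New hash = (113 + 135) mod 509 = 248

Answer: 248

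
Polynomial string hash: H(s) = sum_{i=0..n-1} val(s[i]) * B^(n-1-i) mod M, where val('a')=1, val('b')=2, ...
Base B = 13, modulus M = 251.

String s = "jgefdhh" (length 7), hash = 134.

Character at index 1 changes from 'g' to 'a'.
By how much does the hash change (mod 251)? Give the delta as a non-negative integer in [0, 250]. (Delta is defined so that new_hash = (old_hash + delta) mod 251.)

Delta formula: (val(new) - val(old)) * B^(n-1-k) mod M
  val('a') - val('g') = 1 - 7 = -6
  B^(n-1-k) = 13^5 mod 251 = 64
  Delta = -6 * 64 mod 251 = 118

Answer: 118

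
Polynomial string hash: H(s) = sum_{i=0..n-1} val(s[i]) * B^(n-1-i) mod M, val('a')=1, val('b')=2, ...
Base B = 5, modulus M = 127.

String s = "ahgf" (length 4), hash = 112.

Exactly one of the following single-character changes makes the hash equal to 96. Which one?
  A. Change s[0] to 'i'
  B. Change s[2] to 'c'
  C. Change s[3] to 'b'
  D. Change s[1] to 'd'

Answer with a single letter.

Answer: A

Derivation:
Option A: s[0]='a'->'i', delta=(9-1)*5^3 mod 127 = 111, hash=112+111 mod 127 = 96 <-- target
Option B: s[2]='g'->'c', delta=(3-7)*5^1 mod 127 = 107, hash=112+107 mod 127 = 92
Option C: s[3]='f'->'b', delta=(2-6)*5^0 mod 127 = 123, hash=112+123 mod 127 = 108
Option D: s[1]='h'->'d', delta=(4-8)*5^2 mod 127 = 27, hash=112+27 mod 127 = 12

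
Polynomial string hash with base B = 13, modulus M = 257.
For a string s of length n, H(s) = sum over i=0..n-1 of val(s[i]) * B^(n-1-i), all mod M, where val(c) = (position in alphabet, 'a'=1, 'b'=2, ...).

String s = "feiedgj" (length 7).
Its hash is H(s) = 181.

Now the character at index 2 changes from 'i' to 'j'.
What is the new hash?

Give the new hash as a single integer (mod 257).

Answer: 215

Derivation:
val('i') = 9, val('j') = 10
Position k = 2, exponent = n-1-k = 4
B^4 mod M = 13^4 mod 257 = 34
Delta = (10 - 9) * 34 mod 257 = 34
New hash = (181 + 34) mod 257 = 215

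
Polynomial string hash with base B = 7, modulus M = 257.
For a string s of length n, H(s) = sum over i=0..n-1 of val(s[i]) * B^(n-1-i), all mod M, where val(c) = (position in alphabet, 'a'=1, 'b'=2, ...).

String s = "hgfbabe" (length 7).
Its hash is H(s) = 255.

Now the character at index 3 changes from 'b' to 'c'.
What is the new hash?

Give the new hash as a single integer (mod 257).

Answer: 84

Derivation:
val('b') = 2, val('c') = 3
Position k = 3, exponent = n-1-k = 3
B^3 mod M = 7^3 mod 257 = 86
Delta = (3 - 2) * 86 mod 257 = 86
New hash = (255 + 86) mod 257 = 84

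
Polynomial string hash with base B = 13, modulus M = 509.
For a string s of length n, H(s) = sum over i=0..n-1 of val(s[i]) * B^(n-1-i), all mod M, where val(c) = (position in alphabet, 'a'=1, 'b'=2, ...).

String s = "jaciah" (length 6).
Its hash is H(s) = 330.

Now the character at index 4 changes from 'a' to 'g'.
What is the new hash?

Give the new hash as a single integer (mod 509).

Answer: 408

Derivation:
val('a') = 1, val('g') = 7
Position k = 4, exponent = n-1-k = 1
B^1 mod M = 13^1 mod 509 = 13
Delta = (7 - 1) * 13 mod 509 = 78
New hash = (330 + 78) mod 509 = 408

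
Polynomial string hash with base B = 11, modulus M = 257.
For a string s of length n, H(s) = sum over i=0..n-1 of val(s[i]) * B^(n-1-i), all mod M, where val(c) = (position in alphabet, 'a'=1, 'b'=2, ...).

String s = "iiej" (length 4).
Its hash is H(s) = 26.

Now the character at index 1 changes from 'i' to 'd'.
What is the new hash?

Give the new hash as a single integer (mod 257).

val('i') = 9, val('d') = 4
Position k = 1, exponent = n-1-k = 2
B^2 mod M = 11^2 mod 257 = 121
Delta = (4 - 9) * 121 mod 257 = 166
New hash = (26 + 166) mod 257 = 192

Answer: 192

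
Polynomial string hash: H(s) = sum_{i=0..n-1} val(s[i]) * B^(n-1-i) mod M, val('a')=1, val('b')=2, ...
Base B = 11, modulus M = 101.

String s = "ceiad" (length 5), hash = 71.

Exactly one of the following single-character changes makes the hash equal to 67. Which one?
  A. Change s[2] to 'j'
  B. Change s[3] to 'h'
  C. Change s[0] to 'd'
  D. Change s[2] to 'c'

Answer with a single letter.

Answer: C

Derivation:
Option A: s[2]='i'->'j', delta=(10-9)*11^2 mod 101 = 20, hash=71+20 mod 101 = 91
Option B: s[3]='a'->'h', delta=(8-1)*11^1 mod 101 = 77, hash=71+77 mod 101 = 47
Option C: s[0]='c'->'d', delta=(4-3)*11^4 mod 101 = 97, hash=71+97 mod 101 = 67 <-- target
Option D: s[2]='i'->'c', delta=(3-9)*11^2 mod 101 = 82, hash=71+82 mod 101 = 52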